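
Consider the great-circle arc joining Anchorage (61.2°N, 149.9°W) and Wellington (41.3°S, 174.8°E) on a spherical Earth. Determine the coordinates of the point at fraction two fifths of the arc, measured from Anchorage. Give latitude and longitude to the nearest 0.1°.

Write both endpoints as unit vectors p₁, p₂ with components (cos φ cos λ, cos φ sin λ, sin φ).
The central angle between the endpoints is δ = arccos(p₁·p₂) ≈ 1.858 rad (106.4°).
Interpolate at f = 2/5 with slerp weights a = sin((1−f)δ)/sin δ ≈ 0.936, b = sin(fδ)/sin δ ≈ 0.705.
p = a·p₁ + b·p₂ ≈ (-0.918, -0.178, 0.355); φ = arcsin(p_z) ≈ 20.77°, λ = atan2(p_y, p_x) ≈ -169.02°.

≈ 20.8°N, 169.0°W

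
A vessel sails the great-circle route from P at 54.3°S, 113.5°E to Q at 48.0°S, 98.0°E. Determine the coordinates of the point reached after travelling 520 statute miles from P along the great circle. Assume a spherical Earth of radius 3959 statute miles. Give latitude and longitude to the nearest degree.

Convert each endpoint to a unit vector on the sphere (x = cos φ cos λ, y = cos φ sin λ, z = sin φ).
The central angle between the endpoints is δ = arccos(p₁·p₂) ≈ 0.202 rad (11.5°). The total great-circle distance is δ·R ≈ 0.202 × 3959 ≈ 798 mi, so the target fraction is f = 520/798 ≈ 0.652.
Interpolate at f ≈ 0.652 with slerp weights a = sin((1−f)δ)/sin δ ≈ 0.350, b = sin(fδ)/sin δ ≈ 0.654.
p = a·p₁ + b·p₂ ≈ (-0.142, 0.621, -0.771); φ = arcsin(p_z) ≈ -50.42°, λ = atan2(p_y, p_x) ≈ 102.92°.

≈ 50°S, 103°E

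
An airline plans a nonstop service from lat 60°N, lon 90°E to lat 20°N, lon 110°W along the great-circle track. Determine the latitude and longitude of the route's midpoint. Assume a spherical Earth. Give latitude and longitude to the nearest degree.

Write both endpoints as unit vectors p₁, p₂ with components (cos φ cos λ, cos φ sin λ, sin φ).
The central angle between the endpoints is δ = arccos(p₁·p₂) ≈ 1.717 rad (98.4°).
Interpolate at f = 1/2 with slerp weights a = sin((1−f)δ)/sin δ ≈ 0.765, b = sin(fδ)/sin δ ≈ 0.765.
p = a·p₁ + b·p₂ ≈ (-0.246, -0.293, 0.924); φ = arcsin(p_z) ≈ 67.52°, λ = atan2(p_y, p_x) ≈ -130.00°.

≈ lat 68°N, lon 130°W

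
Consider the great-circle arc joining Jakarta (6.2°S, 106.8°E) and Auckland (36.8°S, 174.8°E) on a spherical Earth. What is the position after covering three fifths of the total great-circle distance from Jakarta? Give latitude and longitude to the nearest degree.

Write both endpoints as unit vectors p₁, p₂ with components (cos φ cos λ, cos φ sin λ, sin φ).
The central angle between the endpoints is δ = arccos(p₁·p₂) ≈ 1.199 rad (68.7°).
Interpolate at f = 3/5 with slerp weights a = sin((1−f)δ)/sin δ ≈ 0.495, b = sin(fδ)/sin δ ≈ 0.707.
p = a·p₁ + b·p₂ ≈ (-0.706, 0.523, -0.477); φ = arcsin(p_z) ≈ -28.50°, λ = atan2(p_y, p_x) ≈ 143.50°.

≈ 29°S, 143°E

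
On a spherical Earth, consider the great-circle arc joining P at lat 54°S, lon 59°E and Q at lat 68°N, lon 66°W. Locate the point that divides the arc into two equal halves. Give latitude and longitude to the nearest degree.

Write both endpoints as unit vectors p₁, p₂ with components (cos φ cos λ, cos φ sin λ, sin φ).
The central angle between the endpoints is δ = arccos(p₁·p₂) ≈ 2.639 rad (151.2°).
Interpolate at f = 1/2 with slerp weights a = sin((1−f)δ)/sin δ ≈ 2.011, b = sin(fδ)/sin δ ≈ 2.011.
p = a·p₁ + b·p₂ ≈ (0.915, 0.325, 0.238); φ = arcsin(p_z) ≈ 13.75°, λ = atan2(p_y, p_x) ≈ 19.55°.

≈ lat 14°N, lon 20°E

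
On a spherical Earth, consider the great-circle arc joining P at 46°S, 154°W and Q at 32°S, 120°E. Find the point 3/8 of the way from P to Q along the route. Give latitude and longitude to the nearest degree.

≈ 49°S, 170°E

Write both endpoints as unit vectors p₁, p₂ with components (cos φ cos λ, cos φ sin λ, sin φ).
The central angle between the endpoints is δ = arccos(p₁·p₂) ≈ 1.135 rad (65.0°).
Interpolate at f = 3/8 with slerp weights a = sin((1−f)δ)/sin δ ≈ 0.718, b = sin(fδ)/sin δ ≈ 0.455.
p = a·p₁ + b·p₂ ≈ (-0.642, 0.116, -0.758); φ = arcsin(p_z) ≈ -49.30°, λ = atan2(p_y, p_x) ≈ 169.78°.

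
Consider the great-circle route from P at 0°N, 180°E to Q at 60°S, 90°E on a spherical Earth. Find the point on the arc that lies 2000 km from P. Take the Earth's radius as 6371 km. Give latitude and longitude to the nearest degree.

The haversine formula gives a central angle δ ≈ 1.571 rad (90.0°) between the endpoints. The total great-circle distance is δ·R ≈ 1.571 × 6371 ≈ 10008 km, so the target fraction is f = 2000/10008 ≈ 0.200.
Interpolate at f ≈ 0.200 with slerp weights a = sin((1−f)δ)/sin δ ≈ 0.951, b = sin(fδ)/sin δ ≈ 0.309.
p = a·p₁ + b·p₂ ≈ (-0.951, 0.154, -0.267); φ = arcsin(p_z) ≈ -15.51°, λ = atan2(p_y, p_x) ≈ 170.78°.

≈ 16°S, 171°E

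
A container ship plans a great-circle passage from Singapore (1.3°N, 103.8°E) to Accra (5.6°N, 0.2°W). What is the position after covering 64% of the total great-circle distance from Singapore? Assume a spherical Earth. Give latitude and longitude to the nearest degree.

≈ (6°N, 37°E)

The haversine formula gives a central angle δ ≈ 1.812 rad (103.8°) between the endpoints.
Interpolate at f = 0.64 with slerp weights a = sin((1−f)δ)/sin δ ≈ 0.625, b = sin(fδ)/sin δ ≈ 0.944.
p = a·p₁ + b·p₂ ≈ (0.790, 0.603, 0.106); φ = arcsin(p_z) ≈ 6.10°, λ = atan2(p_y, p_x) ≈ 37.37°.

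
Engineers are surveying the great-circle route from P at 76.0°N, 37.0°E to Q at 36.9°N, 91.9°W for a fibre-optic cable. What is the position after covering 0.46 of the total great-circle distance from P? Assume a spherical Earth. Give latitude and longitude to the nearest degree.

The haversine formula gives a central angle δ ≈ 1.092 rad (62.5°) between the endpoints.
Interpolate at f = 0.46 with slerp weights a = sin((1−f)δ)/sin δ ≈ 0.626, b = sin(fδ)/sin δ ≈ 0.542.
p = a·p₁ + b·p₂ ≈ (0.107, -0.342, 0.934); φ = arcsin(p_z) ≈ 68.99°, λ = atan2(p_y, p_x) ≈ -72.69°.

≈ 69°N, 73°W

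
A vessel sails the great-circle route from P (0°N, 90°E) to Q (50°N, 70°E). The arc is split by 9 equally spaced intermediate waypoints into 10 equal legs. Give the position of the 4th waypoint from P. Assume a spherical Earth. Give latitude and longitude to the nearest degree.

From cos δ = sin φ₁ sin φ₂ + cos φ₁ cos φ₂ cos Δλ, the central angle is δ ≈ 0.922 rad (52.8°).
Interpolate at f = 4/10 with slerp weights a = sin((1−f)δ)/sin δ ≈ 0.659, b = sin(fδ)/sin δ ≈ 0.452.
p = a·p₁ + b·p₂ ≈ (0.099, 0.933, 0.347); φ = arcsin(p_z) ≈ 20.28°, λ = atan2(p_y, p_x) ≈ 83.91°.

≈ (20°N, 84°E)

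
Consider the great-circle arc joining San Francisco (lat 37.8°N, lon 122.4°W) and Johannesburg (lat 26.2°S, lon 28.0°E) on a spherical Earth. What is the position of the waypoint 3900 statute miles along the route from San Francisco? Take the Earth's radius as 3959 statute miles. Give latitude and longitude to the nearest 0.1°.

≈ lat 31.5°N, lon 52.6°W

Convert each endpoint to a unit vector on the sphere (x = cos φ cos λ, y = cos φ sin λ, z = sin φ).
The central angle between the endpoints is δ = arccos(p₁·p₂) ≈ 2.662 rad (152.5°). The total great-circle distance is δ·R ≈ 2.662 × 3959 ≈ 10538 mi, so the target fraction is f = 3900/10538 ≈ 0.370.
Interpolate at f ≈ 0.370 with slerp weights a = sin((1−f)δ)/sin δ ≈ 2.154, b = sin(fδ)/sin δ ≈ 1.805.
p = a·p₁ + b·p₂ ≈ (0.518, -0.677, 0.523); φ = arcsin(p_z) ≈ 31.55°, λ = atan2(p_y, p_x) ≈ -52.56°.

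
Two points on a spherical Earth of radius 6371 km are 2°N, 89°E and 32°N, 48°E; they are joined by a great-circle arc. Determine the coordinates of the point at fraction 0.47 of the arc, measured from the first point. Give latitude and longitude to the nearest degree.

From cos δ = sin φ₁ sin φ₂ + cos φ₁ cos φ₂ cos Δλ, the central angle is δ ≈ 0.852 rad (48.8°).
Interpolate at f = 0.47 with slerp weights a = sin((1−f)δ)/sin δ ≈ 0.580, b = sin(fδ)/sin δ ≈ 0.518.
p = a·p₁ + b·p₂ ≈ (0.304, 0.906, 0.295); φ = arcsin(p_z) ≈ 17.14°, λ = atan2(p_y, p_x) ≈ 71.45°.

≈ 17°N, 71°E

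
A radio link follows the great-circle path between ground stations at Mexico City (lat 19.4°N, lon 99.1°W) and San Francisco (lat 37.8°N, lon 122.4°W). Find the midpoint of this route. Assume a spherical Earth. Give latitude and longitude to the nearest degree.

Write both endpoints as unit vectors p₁, p₂ with components (cos φ cos λ, cos φ sin λ, sin φ).
The central angle between the endpoints is δ = arccos(p₁·p₂) ≈ 0.478 rad (27.4°).
Interpolate at f = 1/2 with slerp weights a = sin((1−f)δ)/sin δ ≈ 0.515, b = sin(fδ)/sin δ ≈ 0.515.
p = a·p₁ + b·p₂ ≈ (-0.295, -0.823, 0.486); φ = arcsin(p_z) ≈ 29.10°, λ = atan2(p_y, p_x) ≈ -109.71°.

≈ lat 29°N, lon 110°W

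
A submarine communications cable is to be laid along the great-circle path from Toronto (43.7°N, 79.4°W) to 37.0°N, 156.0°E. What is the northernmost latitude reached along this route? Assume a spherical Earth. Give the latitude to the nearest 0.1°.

≈ 61.5°N

The great circle lies in the plane with unit normal n̂ = (p₁ × p₂)/|p₁ × p₂|.
Here n̂_z ≈ -0.477; the vertex latitude is φ_max = arccos|n̂_z| ≈ 61.5°.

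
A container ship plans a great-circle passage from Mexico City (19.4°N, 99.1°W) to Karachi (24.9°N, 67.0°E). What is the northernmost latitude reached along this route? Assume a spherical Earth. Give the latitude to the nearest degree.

The great circle lies in the plane with unit normal n̂ = (p₁ × p₂)/|p₁ × p₂|.
Here n̂_z ≈ +0.284; the vertex latitude is φ_max = arccos|n̂_z| ≈ 73.5°.

≈ 73°N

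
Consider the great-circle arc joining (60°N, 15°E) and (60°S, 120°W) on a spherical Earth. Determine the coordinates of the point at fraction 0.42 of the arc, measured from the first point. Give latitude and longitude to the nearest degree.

Convert each endpoint to a unit vector on the sphere (x = cos φ cos λ, y = cos φ sin λ, z = sin φ).
The central angle between the endpoints is δ = arccos(p₁·p₂) ≈ 2.757 rad (157.9°).
Interpolate at f = 0.42 with slerp weights a = sin((1−f)δ)/sin δ ≈ 2.661, b = sin(fδ)/sin δ ≈ 2.438.
p = a·p₁ + b·p₂ ≈ (0.676, -0.711, 0.193); φ = arcsin(p_z) ≈ 11.13°, λ = atan2(p_y, p_x) ≈ -46.48°.

≈ (11°N, 46°W)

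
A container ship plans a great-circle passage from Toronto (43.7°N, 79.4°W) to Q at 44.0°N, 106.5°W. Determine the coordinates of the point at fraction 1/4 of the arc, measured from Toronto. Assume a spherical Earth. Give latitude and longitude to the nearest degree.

≈ 44°N, 86°W

Convert each endpoint to a unit vector on the sphere (x = cos φ cos λ, y = cos φ sin λ, z = sin φ).
The central angle between the endpoints is δ = arccos(p₁·p₂) ≈ 0.340 rad (19.5°).
Interpolate at f = 1/4 with slerp weights a = sin((1−f)δ)/sin δ ≈ 0.756, b = sin(fδ)/sin δ ≈ 0.255.
p = a·p₁ + b·p₂ ≈ (0.049, -0.713, 0.699); φ = arcsin(p_z) ≈ 44.38°, λ = atan2(p_y, p_x) ≈ -86.10°.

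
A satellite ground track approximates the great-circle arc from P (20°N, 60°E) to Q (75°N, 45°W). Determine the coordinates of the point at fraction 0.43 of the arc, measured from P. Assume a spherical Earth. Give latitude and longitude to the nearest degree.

From cos δ = sin φ₁ sin φ₂ + cos φ₁ cos φ₂ cos Δλ, the central angle is δ ≈ 1.300 rad (74.5°).
Interpolate at f = 0.43 with slerp weights a = sin((1−f)δ)/sin δ ≈ 0.701, b = sin(fδ)/sin δ ≈ 0.550.
p = a·p₁ + b·p₂ ≈ (0.430, 0.469, 0.771); φ = arcsin(p_z) ≈ 50.47°, λ = atan2(p_y, p_x) ≈ 47.51°.

≈ (50°N, 48°E)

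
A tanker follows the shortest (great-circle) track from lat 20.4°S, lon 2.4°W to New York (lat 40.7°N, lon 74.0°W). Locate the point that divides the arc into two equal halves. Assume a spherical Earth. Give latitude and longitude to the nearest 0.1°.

Convert each endpoint to a unit vector on the sphere (x = cos φ cos λ, y = cos φ sin λ, z = sin φ).
The central angle between the endpoints is δ = arccos(p₁·p₂) ≈ 1.574 rad (90.2°).
Interpolate at f = 1/2 with slerp weights a = sin((1−f)δ)/sin δ ≈ 0.708, b = sin(fδ)/sin δ ≈ 0.708.
p = a·p₁ + b·p₂ ≈ (0.811, -0.544, 0.215); φ = arcsin(p_z) ≈ 12.41°, λ = atan2(p_y, p_x) ≈ -33.84°.

≈ lat 12.4°N, lon 33.8°W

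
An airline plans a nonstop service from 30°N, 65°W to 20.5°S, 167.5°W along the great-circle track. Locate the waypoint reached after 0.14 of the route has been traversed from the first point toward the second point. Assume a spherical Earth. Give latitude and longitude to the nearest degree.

≈ 26°N, 82°W

Convert each endpoint to a unit vector on the sphere (x = cos φ cos λ, y = cos φ sin λ, z = sin φ).
The central angle between the endpoints is δ = arccos(p₁·p₂) ≈ 1.929 rad (110.5°).
Interpolate at f = 0.14 with slerp weights a = sin((1−f)δ)/sin δ ≈ 1.064, b = sin(fδ)/sin δ ≈ 0.285.
p = a·p₁ + b·p₂ ≈ (0.129, -0.893, 0.432); φ = arcsin(p_z) ≈ 25.60°, λ = atan2(p_y, p_x) ≈ -81.79°.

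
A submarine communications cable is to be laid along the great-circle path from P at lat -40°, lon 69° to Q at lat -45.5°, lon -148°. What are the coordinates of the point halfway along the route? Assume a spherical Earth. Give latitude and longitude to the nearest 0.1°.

Write both endpoints as unit vectors p₁, p₂ with components (cos φ cos λ, cos φ sin λ, sin φ).
The central angle between the endpoints is δ = arccos(p₁·p₂) ≈ 1.541 rad (88.3°).
Interpolate at f = 1/2 with slerp weights a = sin((1−f)δ)/sin δ ≈ 0.697, b = sin(fδ)/sin δ ≈ 0.697.
p = a·p₁ + b·p₂ ≈ (-0.223, 0.240, -0.945); φ = arcsin(p_z) ≈ -70.90°, λ = atan2(p_y, p_x) ≈ 132.94°.

≈ lat -70.9°, lon 132.9°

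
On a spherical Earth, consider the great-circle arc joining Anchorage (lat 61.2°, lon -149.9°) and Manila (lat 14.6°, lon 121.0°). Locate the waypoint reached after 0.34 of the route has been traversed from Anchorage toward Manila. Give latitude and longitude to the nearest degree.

The haversine formula gives a central angle δ ≈ 1.341 rad (76.8°) between the endpoints.
Interpolate at f = 0.34 with slerp weights a = sin((1−f)δ)/sin δ ≈ 0.795, b = sin(fδ)/sin δ ≈ 0.452.
p = a·p₁ + b·p₂ ≈ (-0.557, 0.183, 0.810); φ = arcsin(p_z) ≈ 54.13°, λ = atan2(p_y, p_x) ≈ 161.80°.

≈ lat 54°, lon 162°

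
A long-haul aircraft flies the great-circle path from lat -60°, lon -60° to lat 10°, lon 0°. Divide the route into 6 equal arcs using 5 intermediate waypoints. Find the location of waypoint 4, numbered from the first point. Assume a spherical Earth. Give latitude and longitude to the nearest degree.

Convert each endpoint to a unit vector on the sphere (x = cos φ cos λ, y = cos φ sin λ, z = sin φ).
The central angle between the endpoints is δ = arccos(p₁·p₂) ≈ 1.475 rad (84.5°).
Interpolate at f = 4/6 with slerp weights a = sin((1−f)δ)/sin δ ≈ 0.474, b = sin(fδ)/sin δ ≈ 0.836.
p = a·p₁ + b·p₂ ≈ (0.942, -0.205, -0.266); φ = arcsin(p_z) ≈ -15.40°, λ = atan2(p_y, p_x) ≈ -12.30°.

≈ lat -15°, lon -12°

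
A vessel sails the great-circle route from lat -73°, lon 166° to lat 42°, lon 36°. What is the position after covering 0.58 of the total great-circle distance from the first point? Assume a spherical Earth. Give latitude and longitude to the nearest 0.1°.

≈ lat -14.8°, lon 54.5°

Convert each endpoint to a unit vector on the sphere (x = cos φ cos λ, y = cos φ sin λ, z = sin φ).
The central angle between the endpoints is δ = arccos(p₁·p₂) ≈ 2.465 rad (141.2°).
Interpolate at f = 0.58 with slerp weights a = sin((1−f)δ)/sin δ ≈ 1.373, b = sin(fδ)/sin δ ≈ 1.581.
p = a·p₁ + b·p₂ ≈ (0.561, 0.788, -0.255); φ = arcsin(p_z) ≈ -14.79°, λ = atan2(p_y, p_x) ≈ 54.55°.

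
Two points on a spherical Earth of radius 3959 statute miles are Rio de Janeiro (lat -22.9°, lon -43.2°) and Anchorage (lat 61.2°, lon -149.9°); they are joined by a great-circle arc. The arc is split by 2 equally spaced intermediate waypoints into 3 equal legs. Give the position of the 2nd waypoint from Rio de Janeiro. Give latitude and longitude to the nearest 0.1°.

Convert each endpoint to a unit vector on the sphere (x = cos φ cos λ, y = cos φ sin λ, z = sin φ).
The central angle between the endpoints is δ = arccos(p₁·p₂) ≈ 2.058 rad (117.9°).
Interpolate at f = 2/3 with slerp weights a = sin((1−f)δ)/sin δ ≈ 0.717, b = sin(fδ)/sin δ ≈ 1.110.
p = a·p₁ + b·p₂ ≈ (0.019, -0.720, 0.693); φ = arcsin(p_z) ≈ 43.90°, λ = atan2(p_y, p_x) ≈ -88.48°.

≈ lat 43.9°, lon -88.5°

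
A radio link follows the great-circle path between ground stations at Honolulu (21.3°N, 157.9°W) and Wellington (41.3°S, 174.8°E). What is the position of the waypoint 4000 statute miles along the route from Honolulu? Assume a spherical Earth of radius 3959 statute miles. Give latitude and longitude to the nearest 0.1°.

Write both endpoints as unit vectors p₁, p₂ with components (cos φ cos λ, cos φ sin λ, sin φ).
The central angle between the endpoints is δ = arccos(p₁·p₂) ≈ 1.179 rad (67.5°). The total great-circle distance is δ·R ≈ 1.179 × 3959 ≈ 4666 mi, so the target fraction is f = 4000/4666 ≈ 0.857.
Interpolate at f ≈ 0.857 with slerp weights a = sin((1−f)δ)/sin δ ≈ 0.181, b = sin(fδ)/sin δ ≈ 0.917.
p = a·p₁ + b·p₂ ≈ (-0.842, -0.001, -0.539); φ = arcsin(p_z) ≈ -32.63°, λ = atan2(p_y, p_x) ≈ -179.93°.

≈ (32.6°S, 179.9°W)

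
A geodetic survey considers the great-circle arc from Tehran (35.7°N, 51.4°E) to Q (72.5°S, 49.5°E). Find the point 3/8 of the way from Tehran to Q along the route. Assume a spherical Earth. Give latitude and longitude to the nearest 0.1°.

≈ (4.9°S, 51.0°E)

Write both endpoints as unit vectors p₁, p₂ with components (cos φ cos λ, cos φ sin λ, sin φ).
The central angle between the endpoints is δ = arccos(p₁·p₂) ≈ 1.889 rad (108.2°).
Interpolate at f = 3/8 with slerp weights a = sin((1−f)δ)/sin δ ≈ 0.973, b = sin(fδ)/sin δ ≈ 0.685.
p = a·p₁ + b·p₂ ≈ (0.627, 0.774, -0.085); φ = arcsin(p_z) ≈ -4.88°, λ = atan2(p_y, p_x) ≈ 51.01°.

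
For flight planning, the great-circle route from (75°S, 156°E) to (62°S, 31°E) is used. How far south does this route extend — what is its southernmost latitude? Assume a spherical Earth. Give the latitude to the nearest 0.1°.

≈ 80.8°S

The great circle lies in the plane with unit normal n̂ = (p₁ × p₂)/|p₁ × p₂|.
Here n̂_z ≈ -0.160; the vertex latitude is φ_max = arccos|n̂_z| ≈ 80.8°.
Check via Clairaut: cos φ_max = |cos φ₁| · sin C = cos(75.0°)·sin(141.8°) ≈ 0.160, again giving ≈ 80.8°.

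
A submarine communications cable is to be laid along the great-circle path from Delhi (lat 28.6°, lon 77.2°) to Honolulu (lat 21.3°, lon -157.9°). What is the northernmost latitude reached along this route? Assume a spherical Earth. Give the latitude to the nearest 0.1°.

The great circle lies in the plane with unit normal n̂ = (p₁ × p₂)/|p₁ × p₂|.
Here n̂_z ≈ +0.702; the vertex latitude is φ_max = arccos|n̂_z| ≈ 45.4°.

≈ 45.4°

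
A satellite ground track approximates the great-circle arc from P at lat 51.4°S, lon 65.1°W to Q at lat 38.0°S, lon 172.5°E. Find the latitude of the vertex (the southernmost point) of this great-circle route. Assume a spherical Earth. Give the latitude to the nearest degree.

≈ 65°S

The great circle lies in the plane with unit normal n̂ = (p₁ × p₂)/|p₁ × p₂|.
Here n̂_z ≈ -0.425; the vertex latitude is φ_max = arccos|n̂_z| ≈ 64.8°.
Check via Clairaut: cos φ_max = |cos φ₁| · sin C = cos(51.4°)·sin(137.0°) ≈ 0.425, again giving ≈ 64.8°.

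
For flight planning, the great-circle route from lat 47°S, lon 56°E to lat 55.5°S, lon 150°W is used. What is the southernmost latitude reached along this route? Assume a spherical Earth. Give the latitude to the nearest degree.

≈ 80°S

The great circle lies in the plane with unit normal n̂ = (p₁ × p₂)/|p₁ × p₂|.
Here n̂_z ≈ +0.175; the vertex latitude is φ_max = arccos|n̂_z| ≈ 79.9°.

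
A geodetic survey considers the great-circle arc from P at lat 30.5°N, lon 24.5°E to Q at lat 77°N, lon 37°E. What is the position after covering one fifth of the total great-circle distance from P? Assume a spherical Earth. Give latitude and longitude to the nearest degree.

≈ lat 40°N, lon 25°E

From cos δ = sin φ₁ sin φ₂ + cos φ₁ cos φ₂ cos Δλ, the central angle is δ ≈ 0.818 rad (46.9°).
Interpolate at f = 1/5 with slerp weights a = sin((1−f)δ)/sin δ ≈ 0.834, b = sin(fδ)/sin δ ≈ 0.223.
p = a·p₁ + b·p₂ ≈ (0.694, 0.328, 0.641); φ = arcsin(p_z) ≈ 39.85°, λ = atan2(p_y, p_x) ≈ 25.31°.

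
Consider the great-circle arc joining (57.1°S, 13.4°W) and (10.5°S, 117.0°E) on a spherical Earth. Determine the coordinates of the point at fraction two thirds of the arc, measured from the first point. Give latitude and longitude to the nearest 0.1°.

≈ (40.3°S, 99.1°E)

Convert each endpoint to a unit vector on the sphere (x = cos φ cos λ, y = cos φ sin λ, z = sin φ).
The central angle between the endpoints is δ = arccos(p₁·p₂) ≈ 1.765 rad (101.1°).
Interpolate at f = 2/3 with slerp weights a = sin((1−f)δ)/sin δ ≈ 0.566, b = sin(fδ)/sin δ ≈ 0.941.
p = a·p₁ + b·p₂ ≈ (-0.121, 0.753, -0.646); φ = arcsin(p_z) ≈ -40.27°, λ = atan2(p_y, p_x) ≈ 99.14°.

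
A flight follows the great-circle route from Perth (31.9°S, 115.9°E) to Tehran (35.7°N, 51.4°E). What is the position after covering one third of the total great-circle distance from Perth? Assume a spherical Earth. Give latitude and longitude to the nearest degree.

From cos δ = sin φ₁ sin φ₂ + cos φ₁ cos φ₂ cos Δλ, the central angle is δ ≈ 1.582 rad (90.7°).
Interpolate at f = 1/3 with slerp weights a = sin((1−f)δ)/sin δ ≈ 0.870, b = sin(fδ)/sin δ ≈ 0.503.
p = a·p₁ + b·p₂ ≈ (-0.068, 0.984, -0.166); φ = arcsin(p_z) ≈ -9.55°, λ = atan2(p_y, p_x) ≈ 93.93°.

≈ 10°S, 94°E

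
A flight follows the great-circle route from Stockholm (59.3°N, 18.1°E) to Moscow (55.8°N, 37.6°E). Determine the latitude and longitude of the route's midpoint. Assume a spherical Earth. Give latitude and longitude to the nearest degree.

≈ 58°N, 28°E

The haversine formula gives a central angle δ ≈ 0.192 rad (11.0°) between the endpoints.
Interpolate at f = 1/2 with slerp weights a = sin((1−f)δ)/sin δ ≈ 0.502, b = sin(fδ)/sin δ ≈ 0.502.
p = a·p₁ + b·p₂ ≈ (0.467, 0.252, 0.847); φ = arcsin(p_z) ≈ 57.93°, λ = atan2(p_y, p_x) ≈ 28.32°.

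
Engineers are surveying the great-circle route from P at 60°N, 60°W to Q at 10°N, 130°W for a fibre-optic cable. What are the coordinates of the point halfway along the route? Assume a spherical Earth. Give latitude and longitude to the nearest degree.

From cos δ = sin φ₁ sin φ₂ + cos φ₁ cos φ₂ cos Δλ, the central angle is δ ≈ 1.246 rad (71.4°).
Interpolate at f = 1/2 with slerp weights a = sin((1−f)δ)/sin δ ≈ 0.616, b = sin(fδ)/sin δ ≈ 0.616.
p = a·p₁ + b·p₂ ≈ (-0.236, -0.731, 0.640); φ = arcsin(p_z) ≈ 39.80°, λ = atan2(p_y, p_x) ≈ -107.88°.

≈ 40°N, 108°W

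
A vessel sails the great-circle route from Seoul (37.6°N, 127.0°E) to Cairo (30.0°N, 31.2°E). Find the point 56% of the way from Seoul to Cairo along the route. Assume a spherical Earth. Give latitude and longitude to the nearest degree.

Convert each endpoint to a unit vector on the sphere (x = cos φ cos λ, y = cos φ sin λ, z = sin φ).
The central angle between the endpoints is δ = arccos(p₁·p₂) ≈ 1.333 rad (76.4°).
Interpolate at f = 0.56 with slerp weights a = sin((1−f)δ)/sin δ ≈ 0.569, b = sin(fδ)/sin δ ≈ 0.699.
p = a·p₁ + b·p₂ ≈ (0.246, 0.674, 0.697); φ = arcsin(p_z) ≈ 44.17°, λ = atan2(p_y, p_x) ≈ 69.94°.

≈ 44°N, 70°E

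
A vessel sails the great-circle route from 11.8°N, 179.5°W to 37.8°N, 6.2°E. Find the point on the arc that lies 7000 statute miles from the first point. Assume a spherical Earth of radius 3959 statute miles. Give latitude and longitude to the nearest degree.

≈ 66°N, 15°E

From cos δ = sin φ₁ sin φ₂ + cos φ₁ cos φ₂ cos Δλ, the central angle is δ ≈ 2.271 rad (130.1°). The total great-circle distance is δ·R ≈ 2.271 × 3959 ≈ 8990 mi, so the target fraction is f = 7000/8990 ≈ 0.779.
Interpolate at f ≈ 0.779 with slerp weights a = sin((1−f)δ)/sin δ ≈ 0.630, b = sin(fδ)/sin δ ≈ 1.282.
p = a·p₁ + b·p₂ ≈ (0.390, 0.104, 0.915); φ = arcsin(p_z) ≈ 66.17°, λ = atan2(p_y, p_x) ≈ 14.92°.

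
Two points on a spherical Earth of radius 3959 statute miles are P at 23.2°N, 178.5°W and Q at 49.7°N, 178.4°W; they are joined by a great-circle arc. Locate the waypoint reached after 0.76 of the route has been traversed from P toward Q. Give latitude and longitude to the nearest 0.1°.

Convert each endpoint to a unit vector on the sphere (x = cos φ cos λ, y = cos φ sin λ, z = sin φ).
The central angle between the endpoints is δ = arccos(p₁·p₂) ≈ 0.463 rad (26.5°).
Interpolate at f = 0.76 with slerp weights a = sin((1−f)δ)/sin δ ≈ 0.248, b = sin(fδ)/sin δ ≈ 0.772.
p = a·p₁ + b·p₂ ≈ (-0.727, -0.020, 0.686); φ = arcsin(p_z) ≈ 43.34°, λ = atan2(p_y, p_x) ≈ -178.43°.

≈ 43.3°N, 178.4°W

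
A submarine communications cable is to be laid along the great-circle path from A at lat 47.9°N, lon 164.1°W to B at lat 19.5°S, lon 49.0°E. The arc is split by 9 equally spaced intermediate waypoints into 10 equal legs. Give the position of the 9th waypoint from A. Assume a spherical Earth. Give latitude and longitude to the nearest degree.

≈ lat 8°S, lon 57°E

From cos δ = sin φ₁ sin φ₂ + cos φ₁ cos φ₂ cos Δλ, the central angle is δ ≈ 2.461 rad (141.0°).
Interpolate at f = 9/10 with slerp weights a = sin((1−f)δ)/sin δ ≈ 0.387, b = sin(fδ)/sin δ ≈ 1.271.
p = a·p₁ + b·p₂ ≈ (0.536, 0.833, -0.137); φ = arcsin(p_z) ≈ -7.87°, λ = atan2(p_y, p_x) ≈ 57.22°.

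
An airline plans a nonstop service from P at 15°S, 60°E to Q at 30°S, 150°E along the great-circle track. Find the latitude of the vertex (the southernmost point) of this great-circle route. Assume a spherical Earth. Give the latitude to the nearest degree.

≈ 32°S

The great circle lies in the plane with unit normal n̂ = (p₁ × p₂)/|p₁ × p₂|.
Here n̂_z ≈ +0.844; the vertex latitude is φ_max = arccos|n̂_z| ≈ 32.5°.
Check via Clairaut: cos φ_max = |cos φ₁| · sin C = cos(15.0°)·sin(119.1°) ≈ 0.844, again giving ≈ 32.5°.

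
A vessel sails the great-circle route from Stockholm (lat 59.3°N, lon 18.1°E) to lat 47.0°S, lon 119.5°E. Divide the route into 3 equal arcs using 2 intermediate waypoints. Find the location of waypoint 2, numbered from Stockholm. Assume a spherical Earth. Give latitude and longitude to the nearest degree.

Convert each endpoint to a unit vector on the sphere (x = cos φ cos λ, y = cos φ sin λ, z = sin φ).
The central angle between the endpoints is δ = arccos(p₁·p₂) ≈ 2.343 rad (134.2°).
Interpolate at f = 2/3 with slerp weights a = sin((1−f)δ)/sin δ ≈ 0.983, b = sin(fδ)/sin δ ≈ 1.396.
p = a·p₁ + b·p₂ ≈ (0.008, 0.984, -0.176); φ = arcsin(p_z) ≈ -10.13°, λ = atan2(p_y, p_x) ≈ 89.53°.

≈ lat 10°S, lon 90°E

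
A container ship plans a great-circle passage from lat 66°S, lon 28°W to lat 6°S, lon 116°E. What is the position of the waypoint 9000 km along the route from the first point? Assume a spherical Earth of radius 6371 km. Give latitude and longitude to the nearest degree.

The haversine formula gives a central angle δ ≈ 1.805 rad (103.4°) between the endpoints. The total great-circle distance is δ·R ≈ 1.805 × 6371 ≈ 11498 km, so the target fraction is f = 9000/11498 ≈ 0.783.
Interpolate at f ≈ 0.783 with slerp weights a = sin((1−f)δ)/sin δ ≈ 0.393, b = sin(fδ)/sin δ ≈ 1.015.
p = a·p₁ + b·p₂ ≈ (-0.302, 0.832, -0.465); φ = arcsin(p_z) ≈ -27.71°, λ = atan2(p_y, p_x) ≈ 109.91°.

≈ lat 28°S, lon 110°E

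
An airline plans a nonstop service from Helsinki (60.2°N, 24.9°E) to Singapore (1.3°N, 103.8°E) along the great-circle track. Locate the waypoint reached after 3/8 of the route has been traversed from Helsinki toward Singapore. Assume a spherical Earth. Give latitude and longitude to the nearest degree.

≈ 45°N, 71°E

Write both endpoints as unit vectors p₁, p₂ with components (cos φ cos λ, cos φ sin λ, sin φ).
The central angle between the endpoints is δ = arccos(p₁·p₂) ≈ 1.455 rad (83.4°).
Interpolate at f = 3/8 with slerp weights a = sin((1−f)δ)/sin δ ≈ 0.794, b = sin(fδ)/sin δ ≈ 0.523.
p = a·p₁ + b·p₂ ≈ (0.234, 0.674, 0.701); φ = arcsin(p_z) ≈ 44.53°, λ = atan2(p_y, p_x) ≈ 70.88°.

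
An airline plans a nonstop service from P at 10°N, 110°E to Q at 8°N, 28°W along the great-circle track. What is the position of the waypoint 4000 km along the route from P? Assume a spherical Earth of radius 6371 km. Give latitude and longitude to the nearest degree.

≈ 21°N, 74°E

The haversine formula gives a central angle δ ≈ 2.347 rad (134.5°) between the endpoints. The total great-circle distance is δ·R ≈ 2.347 × 6371 ≈ 14953 km, so the target fraction is f = 4000/14953 ≈ 0.268.
Interpolate at f ≈ 0.268 with slerp weights a = sin((1−f)δ)/sin δ ≈ 1.386, b = sin(fδ)/sin δ ≈ 0.823.
p = a·p₁ + b·p₂ ≈ (0.253, 0.900, 0.355); φ = arcsin(p_z) ≈ 20.81°, λ = atan2(p_y, p_x) ≈ 74.30°.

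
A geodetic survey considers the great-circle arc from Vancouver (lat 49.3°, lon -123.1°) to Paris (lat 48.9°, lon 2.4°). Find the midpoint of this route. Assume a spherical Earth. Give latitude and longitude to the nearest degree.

≈ lat 68°, lon -60°

From cos δ = sin φ₁ sin φ₂ + cos φ₁ cos φ₂ cos Δλ, the central angle is δ ≈ 1.243 rad (71.2°).
Interpolate at f = 1/2 with slerp weights a = sin((1−f)δ)/sin δ ≈ 0.615, b = sin(fδ)/sin δ ≈ 0.615.
p = a·p₁ + b·p₂ ≈ (0.185, -0.319, 0.930); φ = arcsin(p_z) ≈ 68.36°, λ = atan2(p_y, p_x) ≈ -59.90°.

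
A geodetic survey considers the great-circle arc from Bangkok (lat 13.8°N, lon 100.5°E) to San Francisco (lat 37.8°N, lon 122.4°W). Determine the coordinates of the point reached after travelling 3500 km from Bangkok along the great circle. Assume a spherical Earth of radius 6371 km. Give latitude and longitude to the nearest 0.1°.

≈ lat 37.8°N, lon 123.5°E

Write both endpoints as unit vectors p₁, p₂ with components (cos φ cos λ, cos φ sin λ, sin φ).
The central angle between the endpoints is δ = arccos(p₁·p₂) ≈ 2.000 rad (114.6°). The total great-circle distance is δ·R ≈ 2.000 × 6371 ≈ 12740 km, so the target fraction is f = 3500/12740 ≈ 0.275.
Interpolate at f ≈ 0.275 with slerp weights a = sin((1−f)δ)/sin δ ≈ 1.092, b = sin(fδ)/sin δ ≈ 0.574.
p = a·p₁ + b·p₂ ≈ (-0.436, 0.659, 0.612); φ = arcsin(p_z) ≈ 37.76°, λ = atan2(p_y, p_x) ≈ 123.49°.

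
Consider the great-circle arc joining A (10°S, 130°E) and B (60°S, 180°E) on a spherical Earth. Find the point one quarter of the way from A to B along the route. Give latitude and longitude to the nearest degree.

Convert each endpoint to a unit vector on the sphere (x = cos φ cos λ, y = cos φ sin λ, z = sin φ).
The central angle between the endpoints is δ = arccos(p₁·p₂) ≈ 1.085 rad (62.2°).
Interpolate at f = 1/4 with slerp weights a = sin((1−f)δ)/sin δ ≈ 0.822, b = sin(fδ)/sin δ ≈ 0.303.
p = a·p₁ + b·p₂ ≈ (-0.672, 0.620, -0.405); φ = arcsin(p_z) ≈ -23.90°, λ = atan2(p_y, p_x) ≈ 137.29°.

≈ (24°S, 137°E)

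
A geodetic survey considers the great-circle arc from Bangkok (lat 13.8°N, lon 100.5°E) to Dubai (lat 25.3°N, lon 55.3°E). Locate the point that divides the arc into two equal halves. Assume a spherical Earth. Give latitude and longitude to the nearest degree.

The haversine formula gives a central angle δ ≈ 0.766 rad (43.9°) between the endpoints.
Interpolate at f = 1/2 with slerp weights a = sin((1−f)δ)/sin δ ≈ 0.539, b = sin(fδ)/sin δ ≈ 0.539.
p = a·p₁ + b·p₂ ≈ (0.182, 0.915, 0.359); φ = arcsin(p_z) ≈ 21.04°, λ = atan2(p_y, p_x) ≈ 78.75°.

≈ lat 21°N, lon 79°E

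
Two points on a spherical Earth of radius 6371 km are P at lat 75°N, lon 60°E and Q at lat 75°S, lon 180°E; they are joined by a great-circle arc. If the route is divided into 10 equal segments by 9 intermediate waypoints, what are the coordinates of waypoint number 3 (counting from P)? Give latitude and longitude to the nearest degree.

≈ lat 32°N, lon 112°E

Write both endpoints as unit vectors p₁, p₂ with components (cos φ cos λ, cos φ sin λ, sin φ).
The central angle between the endpoints is δ = arccos(p₁·p₂) ≈ 2.882 rad (165.1°).
Interpolate at f = 3/10 with slerp weights a = sin((1−f)δ)/sin δ ≈ 3.514, b = sin(fδ)/sin δ ≈ 2.965.
p = a·p₁ + b·p₂ ≈ (-0.313, 0.788, 0.531); φ = arcsin(p_z) ≈ 32.07°, λ = atan2(p_y, p_x) ≈ 111.64°.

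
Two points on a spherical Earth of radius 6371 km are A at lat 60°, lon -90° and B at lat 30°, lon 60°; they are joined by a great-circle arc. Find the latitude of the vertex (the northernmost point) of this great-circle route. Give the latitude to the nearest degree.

≈ 77°

The great circle lies in the plane with unit normal n̂ = (p₁ × p₂)/|p₁ × p₂|.
Here n̂_z ≈ +0.217; the vertex latitude is φ_max = arccos|n̂_z| ≈ 77.5°.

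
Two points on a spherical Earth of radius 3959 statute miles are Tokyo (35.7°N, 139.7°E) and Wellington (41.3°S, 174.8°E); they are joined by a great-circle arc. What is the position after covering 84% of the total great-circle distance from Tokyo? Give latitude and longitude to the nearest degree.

≈ 29°S, 168°E

The haversine formula gives a central angle δ ≈ 1.457 rad (83.5°) between the endpoints.
Interpolate at f = 0.84 with slerp weights a = sin((1−f)δ)/sin δ ≈ 0.232, b = sin(fδ)/sin δ ≈ 0.946.
p = a·p₁ + b·p₂ ≈ (-0.852, 0.187, -0.489); φ = arcsin(p_z) ≈ -29.28°, λ = atan2(p_y, p_x) ≈ 167.65°.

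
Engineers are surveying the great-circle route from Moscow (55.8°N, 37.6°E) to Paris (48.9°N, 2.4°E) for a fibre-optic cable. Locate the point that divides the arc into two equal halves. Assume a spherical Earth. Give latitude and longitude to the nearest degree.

≈ (54°N, 19°E)

The haversine formula gives a central angle δ ≈ 0.389 rad (22.3°) between the endpoints.
Interpolate at f = 1/2 with slerp weights a = sin((1−f)δ)/sin δ ≈ 0.510, b = sin(fδ)/sin δ ≈ 0.510.
p = a·p₁ + b·p₂ ≈ (0.562, 0.189, 0.806); φ = arcsin(p_z) ≈ 53.66°, λ = atan2(p_y, p_x) ≈ 18.58°.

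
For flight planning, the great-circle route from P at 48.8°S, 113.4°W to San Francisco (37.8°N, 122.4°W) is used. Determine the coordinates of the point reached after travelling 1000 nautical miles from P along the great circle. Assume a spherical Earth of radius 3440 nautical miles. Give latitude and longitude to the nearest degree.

The haversine formula gives a central angle δ ≈ 1.518 rad (87.0°) between the endpoints. The total great-circle distance is δ·R ≈ 1.518 × 3440 ≈ 5221 nmi, so the target fraction is f = 1000/5221 ≈ 0.192.
Interpolate at f ≈ 0.192 with slerp weights a = sin((1−f)δ)/sin δ ≈ 0.943, b = sin(fδ)/sin δ ≈ 0.287.
p = a·p₁ + b·p₂ ≈ (-0.368, -0.761, -0.534); φ = arcsin(p_z) ≈ -32.24°, λ = atan2(p_y, p_x) ≈ -115.80°.

≈ 32°S, 116°W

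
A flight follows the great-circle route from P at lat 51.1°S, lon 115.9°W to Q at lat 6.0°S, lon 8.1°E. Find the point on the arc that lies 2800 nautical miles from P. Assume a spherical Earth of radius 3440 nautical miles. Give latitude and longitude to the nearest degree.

≈ lat 50°S, lon 38°W

Convert each endpoint to a unit vector on the sphere (x = cos φ cos λ, y = cos φ sin λ, z = sin φ).
The central angle between the endpoints is δ = arccos(p₁·p₂) ≈ 1.842 rad (105.5°). The total great-circle distance is δ·R ≈ 1.842 × 3440 ≈ 6336 nmi, so the target fraction is f = 2800/6336 ≈ 0.442.
Interpolate at f ≈ 0.442 with slerp weights a = sin((1−f)δ)/sin δ ≈ 0.889, b = sin(fδ)/sin δ ≈ 0.755.
p = a·p₁ + b·p₂ ≈ (0.499, -0.396, -0.771); φ = arcsin(p_z) ≈ -50.40°, λ = atan2(p_y, p_x) ≈ -38.45°.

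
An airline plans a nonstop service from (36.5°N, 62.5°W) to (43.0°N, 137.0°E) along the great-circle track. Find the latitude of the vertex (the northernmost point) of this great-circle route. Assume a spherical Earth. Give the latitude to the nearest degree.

The great circle lies in the plane with unit normal n̂ = (p₁ × p₂)/|p₁ × p₂|.
Here n̂_z ≈ -0.198; the vertex latitude is φ_max = arccos|n̂_z| ≈ 78.6°.
Check via Clairaut: cos φ_max = |cos φ₁| · sin C = cos(36.5°)·sin(14.3°) ≈ 0.198, again giving ≈ 78.6°.

≈ 79°N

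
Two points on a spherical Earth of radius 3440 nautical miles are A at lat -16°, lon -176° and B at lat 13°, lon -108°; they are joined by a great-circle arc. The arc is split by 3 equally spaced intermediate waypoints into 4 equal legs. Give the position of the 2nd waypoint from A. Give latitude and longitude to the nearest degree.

≈ lat -2°, lon -142°

Convert each endpoint to a unit vector on the sphere (x = cos φ cos λ, y = cos φ sin λ, z = sin φ).
The central angle between the endpoints is δ = arccos(p₁·p₂) ≈ 1.278 rad (73.2°).
Interpolate at f = 2/4 with slerp weights a = sin((1−f)δ)/sin δ ≈ 0.623, b = sin(fδ)/sin δ ≈ 0.623.
p = a·p₁ + b·p₂ ≈ (-0.785, -0.619, -0.032); φ = arcsin(p_z) ≈ -1.81°, λ = atan2(p_y, p_x) ≈ -141.74°.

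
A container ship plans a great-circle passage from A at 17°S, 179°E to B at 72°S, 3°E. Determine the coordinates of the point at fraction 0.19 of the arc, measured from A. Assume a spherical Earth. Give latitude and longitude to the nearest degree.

≈ 34°S, 179°E

From cos δ = sin φ₁ sin φ₂ + cos φ₁ cos φ₂ cos Δλ, the central angle is δ ≈ 1.588 rad (91.0°).
Interpolate at f = 0.19 with slerp weights a = sin((1−f)δ)/sin δ ≈ 0.960, b = sin(fδ)/sin δ ≈ 0.297.
p = a·p₁ + b·p₂ ≈ (-0.826, 0.021, -0.563); φ = arcsin(p_z) ≈ -34.28°, λ = atan2(p_y, p_x) ≈ 178.56°.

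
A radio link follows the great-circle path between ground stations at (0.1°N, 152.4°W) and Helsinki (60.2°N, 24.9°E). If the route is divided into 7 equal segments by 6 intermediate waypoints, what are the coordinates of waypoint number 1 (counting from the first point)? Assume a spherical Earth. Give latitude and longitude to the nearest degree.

≈ (17°N, 152°W)

The haversine formula gives a central angle δ ≈ 2.089 rad (119.7°) between the endpoints.
Interpolate at f = 1/7 with slerp weights a = sin((1−f)δ)/sin δ ≈ 1.123, b = sin(fδ)/sin δ ≈ 0.338.
p = a·p₁ + b·p₂ ≈ (-0.843, -0.450, 0.296); φ = arcsin(p_z) ≈ 17.19°, λ = atan2(p_y, p_x) ≈ -151.93°.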